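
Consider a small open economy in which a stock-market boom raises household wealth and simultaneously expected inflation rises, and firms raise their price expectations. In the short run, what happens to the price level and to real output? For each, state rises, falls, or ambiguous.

Price level: rises; output: ambiguous

The first event is a positive demand shock: AD shifts right, which by itself pushes P up and Y up.
The second is an adverse supply shock: SRAS shifts left, which by itself pushes P up and Y down.
Both shocks push P up, so P rises. The two shocks push Y in opposite directions, so the effect on Y is ambiguous.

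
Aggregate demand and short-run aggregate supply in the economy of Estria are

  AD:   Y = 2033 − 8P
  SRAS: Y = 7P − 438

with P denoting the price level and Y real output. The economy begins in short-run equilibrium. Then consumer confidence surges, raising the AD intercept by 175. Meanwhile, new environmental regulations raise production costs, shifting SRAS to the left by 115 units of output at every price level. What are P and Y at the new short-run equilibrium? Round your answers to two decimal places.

P = 184.07, Y = 735.47

After both shocks: AD is Y = 2208 − 8P and SRAS is Y = 7P − 553.
Setting them equal: 2761 = 15P, so P = 184.07.
Substituting into AD, Y = 735.47.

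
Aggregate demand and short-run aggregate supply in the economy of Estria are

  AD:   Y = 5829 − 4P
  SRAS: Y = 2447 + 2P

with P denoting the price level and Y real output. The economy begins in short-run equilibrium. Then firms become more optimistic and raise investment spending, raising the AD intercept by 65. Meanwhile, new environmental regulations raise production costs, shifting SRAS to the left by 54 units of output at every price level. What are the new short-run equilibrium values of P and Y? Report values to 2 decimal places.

P = 583.50, Y = 3560.00

After both shocks: AD is Y = 5894 − 4P and SRAS is Y = 2393 + 2P.
Setting them equal: 3501 = 6P, so P = 583.50.
Substituting into AD, Y = 3560.00.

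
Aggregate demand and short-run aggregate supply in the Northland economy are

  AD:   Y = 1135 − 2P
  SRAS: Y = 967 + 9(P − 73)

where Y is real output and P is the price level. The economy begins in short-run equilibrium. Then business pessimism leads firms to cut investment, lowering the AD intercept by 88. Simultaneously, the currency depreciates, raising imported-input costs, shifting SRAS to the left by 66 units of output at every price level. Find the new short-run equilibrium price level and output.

After both shocks: AD is Y = 1047 − 2P and SRAS is Y = 244 + 9P.
Setting them equal: 803 = 11P, so P = 73.
Y = 1047 − 2·73 = 901.

P = 73, Y = 901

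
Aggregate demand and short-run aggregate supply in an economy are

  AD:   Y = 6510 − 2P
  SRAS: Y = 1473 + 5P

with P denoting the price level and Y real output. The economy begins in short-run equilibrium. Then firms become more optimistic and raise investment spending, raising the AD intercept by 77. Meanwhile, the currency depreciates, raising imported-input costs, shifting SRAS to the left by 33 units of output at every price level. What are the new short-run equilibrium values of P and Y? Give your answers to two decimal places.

After both shocks: AD is Y = 6587 − 2P and SRAS is Y = 1440 + 5P.
Setting them equal: 5147 = 7P, so P = 735.29.
Substituting into AD, Y = 5116.43.

P = 735.29, Y = 5116.43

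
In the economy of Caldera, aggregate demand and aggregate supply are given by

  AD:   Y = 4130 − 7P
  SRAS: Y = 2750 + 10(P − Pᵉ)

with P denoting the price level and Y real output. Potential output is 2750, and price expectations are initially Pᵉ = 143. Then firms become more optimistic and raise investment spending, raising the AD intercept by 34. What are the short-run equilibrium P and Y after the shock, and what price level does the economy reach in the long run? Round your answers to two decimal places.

Short run: P = 167.29, Y = 2992.94. Long run: P = 202.00.

AD shifts right: new AD is Y = 4164 − 7P. With Pᵉ = 143, SRAS is Y = 1320 + 10P.
Short run: 4164 − 7P = 1320 + 10P gives 2844 = 17P, so P = 167.29 and Y = 4164 − 7P = 2992.94.
Y = 2992.94 is above potential 2750; expectations adjust and SRAS shifts left until Y = 2750.
Long run: on the new AD curve, 2750 = 4164 − 7P gives P = 202.00.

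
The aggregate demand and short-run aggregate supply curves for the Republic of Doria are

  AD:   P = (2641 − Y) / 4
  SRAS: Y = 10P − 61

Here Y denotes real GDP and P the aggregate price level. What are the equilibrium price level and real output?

Rearrange AD to Y = 2641 − 4P.
Set AD = SRAS: 2641 − 4P = 10P − 61, so 2702 = 14P and P = 193.
Then Y = 2641 − 4·193 = 1869.

P = 193, Y = 1869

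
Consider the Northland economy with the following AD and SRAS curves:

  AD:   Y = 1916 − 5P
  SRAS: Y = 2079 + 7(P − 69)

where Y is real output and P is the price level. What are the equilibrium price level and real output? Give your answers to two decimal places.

P = 26.67, Y = 1782.67

Write SRAS as Y = 2079 + 7P − 483 = 1596 + 7P.
Set AD = SRAS: 1916 − 5P = 1596 + 7P, so 320 = 12P and P = 26.67.
Substituting into AD, Y = 1916 − 5P = 1782.67.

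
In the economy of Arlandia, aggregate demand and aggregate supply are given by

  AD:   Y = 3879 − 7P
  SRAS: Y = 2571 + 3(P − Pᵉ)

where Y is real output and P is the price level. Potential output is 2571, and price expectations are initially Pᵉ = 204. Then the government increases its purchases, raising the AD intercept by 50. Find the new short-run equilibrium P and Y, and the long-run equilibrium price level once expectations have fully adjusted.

AD shifts right: new AD is Y = 3929 − 7P. With Pᵉ = 204, SRAS is Y = 1959 + 3P.
Short run: 3929 − 7P = 1959 + 3P gives 1970 = 10P, so P = 197 and Y = 3929 − 7·197 = 2550.
Y = 2550 is below potential 2571; expectations adjust and SRAS shifts right until Y = 2571.
Long run: on the new AD curve, 2571 = 3929 − 7P gives P = 194.

Short run: P = 197, Y = 2550. Long run: P = 194.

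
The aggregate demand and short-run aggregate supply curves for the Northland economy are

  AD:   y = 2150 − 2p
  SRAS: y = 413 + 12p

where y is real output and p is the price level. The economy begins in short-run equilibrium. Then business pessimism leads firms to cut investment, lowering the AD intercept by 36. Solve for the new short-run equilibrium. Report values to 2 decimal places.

p = 121.50, y = 1871.00

This is a negative demand shock: AD shifts left.
New AD: y = 2114 − 2p.
Set AD = SRAS: 2114 − 2p = 413 + 12p, so 1701 = 14p and p = 121.50.
Substituting into AD, y = 1871.00.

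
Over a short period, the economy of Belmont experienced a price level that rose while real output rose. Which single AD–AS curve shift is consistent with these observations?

P rose and Y rose. An AD shift moves P and Y in the same direction; an SRAS shift moves them in opposite directions.
Here P and Y moved in the same direction, so the AD curve shifted.
Since Y rose, AD shifted right.

AD shifted right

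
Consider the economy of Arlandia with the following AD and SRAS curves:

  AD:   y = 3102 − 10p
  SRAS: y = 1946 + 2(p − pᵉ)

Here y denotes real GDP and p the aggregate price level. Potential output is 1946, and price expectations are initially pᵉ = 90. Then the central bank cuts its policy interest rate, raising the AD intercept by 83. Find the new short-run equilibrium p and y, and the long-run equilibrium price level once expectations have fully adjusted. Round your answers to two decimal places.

AD shifts right: new AD is y = 3185 − 10p. With pᵉ = 90, SRAS is y = 1766 + 2p.
Short run: 3185 − 10p = 1766 + 2p gives 1419 = 12p, so p = 118.25 and y = 3185 − 10p = 2002.50.
y = 2002.50 is above potential 1946; expectations adjust and SRAS shifts left until y = 1946.
Long run: on the new AD curve, 1946 = 3185 − 10p gives p = 123.90.

Short run: p = 118.25, y = 2002.50. Long run: p = 123.90.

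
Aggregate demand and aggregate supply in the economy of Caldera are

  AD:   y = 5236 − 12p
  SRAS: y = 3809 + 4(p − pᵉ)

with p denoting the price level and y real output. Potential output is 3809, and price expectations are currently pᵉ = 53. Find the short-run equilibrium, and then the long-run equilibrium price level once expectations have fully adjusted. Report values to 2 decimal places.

Short run: p = 102.44, y = 4006.75. Long run: p = 118.92.

Short run: with pᵉ = 53, SRAS is y = 3597 + 4p. Setting AD = SRAS gives 1639 = 16p, so p = 102.44 and y = 5236 − 12p = 4006.75.
Output 4006.75 is above potential 3809, so over time expected prices rise and SRAS shifts left until y returns to 3809.
Long run: y = 3809 on the AD curve gives 3809 = 5236 − 12p, so p = 118.92.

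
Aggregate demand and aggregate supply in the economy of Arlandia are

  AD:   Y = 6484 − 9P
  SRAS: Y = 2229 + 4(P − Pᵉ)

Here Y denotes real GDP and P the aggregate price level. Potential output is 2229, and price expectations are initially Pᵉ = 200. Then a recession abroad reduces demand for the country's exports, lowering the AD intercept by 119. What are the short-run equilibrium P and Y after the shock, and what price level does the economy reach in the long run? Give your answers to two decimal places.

AD shifts left: new AD is Y = 6365 − 9P. With Pᵉ = 200, SRAS is Y = 1429 + 4P.
Short run: 6365 − 9P = 1429 + 4P gives 4936 = 13P, so P = 379.69 and Y = 6365 − 9P = 2947.77.
Y = 2947.77 is above potential 2229; expectations adjust and SRAS shifts left until Y = 2229.
Long run: on the new AD curve, 2229 = 6365 − 9P gives P = 459.56.

Short run: P = 379.69, Y = 2947.77. Long run: P = 459.56.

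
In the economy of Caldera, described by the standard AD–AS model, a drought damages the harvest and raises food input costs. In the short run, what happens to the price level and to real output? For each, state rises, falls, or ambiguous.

Price level: rises; output: falls

This is an adverse supply shock: SRAS shifts left.
Moving along the downward-sloping AD curve, P rises and Y falls.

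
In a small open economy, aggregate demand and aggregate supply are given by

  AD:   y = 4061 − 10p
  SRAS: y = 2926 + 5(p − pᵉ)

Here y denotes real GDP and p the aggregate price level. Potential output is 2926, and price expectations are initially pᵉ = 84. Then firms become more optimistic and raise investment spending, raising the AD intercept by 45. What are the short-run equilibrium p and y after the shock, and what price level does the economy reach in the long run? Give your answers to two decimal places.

Short run: p = 106.67, y = 3039.33. Long run: p = 118.00.

AD shifts right: new AD is y = 4106 − 10p. With pᵉ = 84, SRAS is y = 2506 + 5p.
Short run: 4106 − 10p = 2506 + 5p gives 1600 = 15p, so p = 106.67 and y = 4106 − 10p = 3039.33.
y = 3039.33 is above potential 2926; expectations adjust and SRAS shifts left until y = 2926.
Long run: on the new AD curve, 2926 = 4106 − 10p gives p = 118.00.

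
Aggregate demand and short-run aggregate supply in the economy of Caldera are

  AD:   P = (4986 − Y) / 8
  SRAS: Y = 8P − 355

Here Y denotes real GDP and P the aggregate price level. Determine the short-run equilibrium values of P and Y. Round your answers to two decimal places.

P = 333.81, Y = 2315.50

Rearrange AD to Y = 4986 − 8P.
Set AD = SRAS: 4986 − 8P = 8P − 355, so 5341 = 16P and P = 333.81.
Substituting into AD, Y = 4986 − 8P = 2315.50.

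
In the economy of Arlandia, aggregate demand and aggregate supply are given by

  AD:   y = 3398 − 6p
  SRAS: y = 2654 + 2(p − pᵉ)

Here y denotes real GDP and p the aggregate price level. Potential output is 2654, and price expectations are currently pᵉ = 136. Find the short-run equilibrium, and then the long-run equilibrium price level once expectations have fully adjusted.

Short run: p = 127, y = 2636. Long run: p = 124.

Short run: with pᵉ = 136, SRAS is y = 2382 + 2p. Setting AD = SRAS gives 1016 = 8p, so p = 127 and y = 3398 − 6·127 = 2636.
Output 2636 is below potential 2654, so over time expected prices fall and SRAS shifts right until y returns to 2654.
Long run: y = 2654 on the AD curve gives 2654 = 3398 − 6p, so p = 124.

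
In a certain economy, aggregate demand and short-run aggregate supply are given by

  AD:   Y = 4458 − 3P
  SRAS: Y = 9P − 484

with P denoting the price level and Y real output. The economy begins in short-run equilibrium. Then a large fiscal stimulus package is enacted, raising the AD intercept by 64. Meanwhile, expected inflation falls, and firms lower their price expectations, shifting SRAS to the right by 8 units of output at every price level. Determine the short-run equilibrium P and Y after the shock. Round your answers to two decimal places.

P = 416.50, Y = 3272.50

After both shocks: AD is Y = 4522 − 3P and SRAS is Y = 9P − 476.
Setting them equal: 4998 = 12P, so P = 416.50.
Substituting into AD, Y = 3272.50.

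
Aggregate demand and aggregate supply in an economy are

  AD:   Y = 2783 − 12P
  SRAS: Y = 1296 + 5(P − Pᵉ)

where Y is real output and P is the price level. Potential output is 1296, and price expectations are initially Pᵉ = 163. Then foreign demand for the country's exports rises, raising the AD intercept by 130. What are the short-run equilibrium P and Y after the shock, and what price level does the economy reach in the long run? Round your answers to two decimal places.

Short run: P = 143.06, Y = 1196.29. Long run: P = 134.75.

AD shifts right: new AD is Y = 2913 − 12P. With Pᵉ = 163, SRAS is Y = 481 + 5P.
Short run: 2913 − 12P = 481 + 5P gives 2432 = 17P, so P = 143.06 and Y = 2913 − 12P = 1196.29.
Y = 1196.29 is below potential 1296; expectations adjust and SRAS shifts right until Y = 1296.
Long run: on the new AD curve, 1296 = 2913 − 12P gives P = 134.75.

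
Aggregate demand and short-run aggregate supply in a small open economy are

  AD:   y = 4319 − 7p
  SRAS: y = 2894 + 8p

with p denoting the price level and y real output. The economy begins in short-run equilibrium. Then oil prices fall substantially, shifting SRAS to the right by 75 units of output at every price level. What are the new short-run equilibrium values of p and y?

p = 90, y = 3689

This is a positive supply shock: SRAS shifts right.
New SRAS: y = 2969 + 8p.
Set AD = SRAS: 4319 − 7p = 2969 + 8p, so 1350 = 15p and p = 90.
y = 4319 − 7·90 = 3689.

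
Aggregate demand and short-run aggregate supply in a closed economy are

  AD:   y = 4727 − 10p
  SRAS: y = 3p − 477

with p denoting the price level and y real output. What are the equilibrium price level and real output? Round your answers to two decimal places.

p = 400.31, y = 723.92

Set AD = SRAS: 4727 − 10p = 3p − 477, so 5204 = 13p and p = 400.31.
Substituting into AD, y = 4727 − 10p = 723.92.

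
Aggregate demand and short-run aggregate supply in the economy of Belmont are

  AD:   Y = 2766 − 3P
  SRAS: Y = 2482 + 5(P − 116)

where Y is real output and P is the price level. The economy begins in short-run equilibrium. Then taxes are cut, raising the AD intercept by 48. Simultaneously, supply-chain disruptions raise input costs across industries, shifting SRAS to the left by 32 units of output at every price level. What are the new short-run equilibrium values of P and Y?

After both shocks: AD is Y = 2814 − 3P and SRAS is Y = 1870 + 5P.
Setting them equal: 944 = 8P, so P = 118.
Y = 2814 − 3·118 = 2460.

P = 118, Y = 2460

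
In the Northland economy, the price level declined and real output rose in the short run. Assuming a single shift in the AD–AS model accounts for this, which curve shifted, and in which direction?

SRAS shifted right

P fell and Y rose. An AD shift moves P and Y in the same direction; an SRAS shift moves them in opposite directions.
Here P and Y moved in opposite directions, so the SRAS curve shifted.
Since Y rose, SRAS shifted right.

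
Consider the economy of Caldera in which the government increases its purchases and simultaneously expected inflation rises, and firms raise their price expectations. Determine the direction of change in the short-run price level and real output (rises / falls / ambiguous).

The first event is a positive demand shock: AD shifts right, which by itself pushes P up and Y up.
The second is an adverse supply shock: SRAS shifts left, which by itself pushes P up and Y down.
Both shocks push P up, so P rises. The two shocks push Y in opposite directions, so the effect on Y is ambiguous.

Price level: rises; output: ambiguous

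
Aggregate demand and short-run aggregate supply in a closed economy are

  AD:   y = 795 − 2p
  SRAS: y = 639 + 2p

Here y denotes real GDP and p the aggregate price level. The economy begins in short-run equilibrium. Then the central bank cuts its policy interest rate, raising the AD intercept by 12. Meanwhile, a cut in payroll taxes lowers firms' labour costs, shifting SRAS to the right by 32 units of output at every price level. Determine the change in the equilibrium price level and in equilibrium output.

After both shocks: AD is y = 807 − 2p and SRAS is y = 671 + 2p.
Setting them equal: 136 = 4p, so p = 34.
y = 807 − 2·34 = 739.
Initially p = 39, y = 717, so Δp = -5 and Δy = +22.

Δp = -5, Δy = +22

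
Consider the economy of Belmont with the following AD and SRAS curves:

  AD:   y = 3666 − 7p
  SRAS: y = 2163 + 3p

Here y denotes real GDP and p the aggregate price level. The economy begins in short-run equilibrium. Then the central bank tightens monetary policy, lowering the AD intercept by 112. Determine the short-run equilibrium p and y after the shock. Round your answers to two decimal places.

p = 139.10, y = 2580.30

This is a negative demand shock: AD shifts left.
New AD: y = 3554 − 7p.
Set AD = SRAS: 3554 − 7p = 2163 + 3p, so 1391 = 10p and p = 139.10.
Substituting into AD, y = 2580.30.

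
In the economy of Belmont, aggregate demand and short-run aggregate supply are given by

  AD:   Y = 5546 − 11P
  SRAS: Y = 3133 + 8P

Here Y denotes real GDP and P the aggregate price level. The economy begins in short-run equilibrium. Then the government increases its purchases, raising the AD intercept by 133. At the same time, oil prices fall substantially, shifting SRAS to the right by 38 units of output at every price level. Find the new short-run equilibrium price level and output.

After both shocks: AD is Y = 5679 − 11P and SRAS is Y = 3171 + 8P.
Setting them equal: 2508 = 19P, so P = 132.
Y = 5679 − 11·132 = 4227.

P = 132, Y = 4227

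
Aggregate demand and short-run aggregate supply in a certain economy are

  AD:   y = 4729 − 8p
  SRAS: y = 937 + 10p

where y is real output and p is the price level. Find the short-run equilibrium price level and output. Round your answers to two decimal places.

p = 210.67, y = 3043.67

Set AD = SRAS: 4729 − 8p = 937 + 10p, so 3792 = 18p and p = 210.67.
Substituting into AD, y = 4729 − 8p = 3043.67.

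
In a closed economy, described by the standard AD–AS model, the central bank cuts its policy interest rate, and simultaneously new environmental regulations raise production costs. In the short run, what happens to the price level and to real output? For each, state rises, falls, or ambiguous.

Price level: rises; output: ambiguous

The first event is a positive demand shock: AD shifts right, which by itself pushes P up and Y up.
The second is an adverse supply shock: SRAS shifts left, which by itself pushes P up and Y down.
Both shocks push P up, so P rises. The two shocks push Y in opposite directions, so the effect on Y is ambiguous.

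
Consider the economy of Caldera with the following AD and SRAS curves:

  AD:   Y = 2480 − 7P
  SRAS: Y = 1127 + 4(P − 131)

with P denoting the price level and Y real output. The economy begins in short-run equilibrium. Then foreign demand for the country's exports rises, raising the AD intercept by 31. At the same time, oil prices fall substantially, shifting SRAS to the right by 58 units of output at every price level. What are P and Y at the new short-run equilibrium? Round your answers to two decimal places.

P = 168.18, Y = 1333.73

After both shocks: AD is Y = 2511 − 7P and SRAS is Y = 661 + 4P.
Setting them equal: 1850 = 11P, so P = 168.18.
Substituting into AD, Y = 1333.73.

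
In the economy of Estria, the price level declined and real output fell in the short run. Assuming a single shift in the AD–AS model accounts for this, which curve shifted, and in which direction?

AD shifted left

P fell and Y fell. An AD shift moves P and Y in the same direction; an SRAS shift moves them in opposite directions.
Here P and Y moved in the same direction, so the AD curve shifted.
Since Y fell, AD shifted left.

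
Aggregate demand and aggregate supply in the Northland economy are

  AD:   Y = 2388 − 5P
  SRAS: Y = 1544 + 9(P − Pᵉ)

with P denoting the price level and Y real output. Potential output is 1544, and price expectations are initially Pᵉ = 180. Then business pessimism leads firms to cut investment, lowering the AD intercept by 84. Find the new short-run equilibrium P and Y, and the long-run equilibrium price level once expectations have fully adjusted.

AD shifts left: new AD is Y = 2304 − 5P. With Pᵉ = 180, SRAS is Y = 9P − 76.
Short run: 2304 − 5P = 9P − 76 gives 2380 = 14P, so P = 170 and Y = 2304 − 5·170 = 1454.
Y = 1454 is below potential 1544; expectations adjust and SRAS shifts right until Y = 1544.
Long run: on the new AD curve, 1544 = 2304 − 5P gives P = 152.

Short run: P = 170, Y = 1454. Long run: P = 152.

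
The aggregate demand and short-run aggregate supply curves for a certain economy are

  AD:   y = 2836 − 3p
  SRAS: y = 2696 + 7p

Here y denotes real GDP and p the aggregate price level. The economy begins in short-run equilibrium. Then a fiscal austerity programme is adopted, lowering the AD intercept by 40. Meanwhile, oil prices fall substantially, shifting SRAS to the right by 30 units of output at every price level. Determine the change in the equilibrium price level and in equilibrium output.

After both shocks: AD is y = 2796 − 3p and SRAS is y = 2726 + 7p.
Setting them equal: 70 = 10p, so p = 7.
y = 2796 − 3·7 = 2775.
Initially p = 14, y = 2794, so Δp = -7 and Δy = -19.

Δp = -7, Δy = -19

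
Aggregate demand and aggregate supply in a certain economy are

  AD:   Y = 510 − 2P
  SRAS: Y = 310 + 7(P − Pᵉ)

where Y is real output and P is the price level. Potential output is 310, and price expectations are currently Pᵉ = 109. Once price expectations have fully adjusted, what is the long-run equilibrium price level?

Short run: with Pᵉ = 109, SRAS is Y = 7P − 453. Setting AD = SRAS gives 963 = 9P, so P = 107 and Y = 510 − 2·107 = 296.
Output 296 is below potential 310, so over time expected prices fall and SRAS shifts right until Y returns to 310.
Long run: Y = 310 on the AD curve gives 310 = 510 − 2P, so P = 100.

Long-run P = 100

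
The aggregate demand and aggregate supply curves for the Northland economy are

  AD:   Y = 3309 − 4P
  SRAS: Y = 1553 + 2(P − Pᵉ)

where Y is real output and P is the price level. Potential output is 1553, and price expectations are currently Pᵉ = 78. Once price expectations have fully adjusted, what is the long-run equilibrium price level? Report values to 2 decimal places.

Long-run P = 439.00

Short run: with Pᵉ = 78, SRAS is Y = 1397 + 2P. Setting AD = SRAS gives 1912 = 6P, so P = 318.67 and Y = 3309 − 4P = 2034.33.
Output 2034.33 is above potential 1553, so over time expected prices rise and SRAS shifts left until Y returns to 1553.
Long run: Y = 1553 on the AD curve gives 1553 = 3309 − 4P, so P = 439.00.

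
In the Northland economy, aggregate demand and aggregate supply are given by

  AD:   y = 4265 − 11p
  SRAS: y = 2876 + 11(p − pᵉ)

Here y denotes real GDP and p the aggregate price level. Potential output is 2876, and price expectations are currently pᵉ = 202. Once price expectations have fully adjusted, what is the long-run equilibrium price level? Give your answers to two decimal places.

Short run: with pᵉ = 202, SRAS is y = 654 + 11p. Setting AD = SRAS gives 3611 = 22p, so p = 164.14 and y = 4265 − 11p = 2459.50.
Output 2459.50 is below potential 2876, so over time expected prices fall and SRAS shifts right until y returns to 2876.
Long run: y = 2876 on the AD curve gives 2876 = 4265 − 11p, so p = 126.27.

Long-run p = 126.27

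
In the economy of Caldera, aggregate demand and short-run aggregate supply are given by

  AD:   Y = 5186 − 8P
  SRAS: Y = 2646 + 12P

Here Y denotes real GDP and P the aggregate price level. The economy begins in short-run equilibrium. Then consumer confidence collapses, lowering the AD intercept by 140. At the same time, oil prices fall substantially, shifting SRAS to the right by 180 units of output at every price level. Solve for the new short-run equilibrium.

P = 111, Y = 4158

After both shocks: AD is Y = 5046 − 8P and SRAS is Y = 2826 + 12P.
Setting them equal: 2220 = 20P, so P = 111.
Y = 5046 − 8·111 = 4158.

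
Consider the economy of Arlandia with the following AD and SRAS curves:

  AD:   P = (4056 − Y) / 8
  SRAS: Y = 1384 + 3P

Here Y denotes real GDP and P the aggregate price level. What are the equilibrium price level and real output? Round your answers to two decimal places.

Rearrange AD to Y = 4056 − 8P.
Set AD = SRAS: 4056 − 8P = 1384 + 3P, so 2672 = 11P and P = 242.91.
Substituting into AD, Y = 4056 − 8P = 2112.73.

P = 242.91, Y = 2112.73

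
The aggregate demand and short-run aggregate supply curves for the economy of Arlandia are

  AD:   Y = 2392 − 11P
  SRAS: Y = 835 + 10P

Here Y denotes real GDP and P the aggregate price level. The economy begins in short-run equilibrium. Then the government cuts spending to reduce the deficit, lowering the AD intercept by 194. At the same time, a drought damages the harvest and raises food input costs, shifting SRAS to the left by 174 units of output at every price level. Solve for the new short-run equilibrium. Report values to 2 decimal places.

After both shocks: AD is Y = 2198 − 11P and SRAS is Y = 661 + 10P.
Setting them equal: 1537 = 21P, so P = 73.19.
Substituting into AD, Y = 1392.90.

P = 73.19, Y = 1392.90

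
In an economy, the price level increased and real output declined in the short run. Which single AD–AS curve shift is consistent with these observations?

SRAS shifted left

P rose and Y fell. An AD shift moves P and Y in the same direction; an SRAS shift moves them in opposite directions.
Here P and Y moved in opposite directions, so the SRAS curve shifted.
Since Y fell, SRAS shifted left.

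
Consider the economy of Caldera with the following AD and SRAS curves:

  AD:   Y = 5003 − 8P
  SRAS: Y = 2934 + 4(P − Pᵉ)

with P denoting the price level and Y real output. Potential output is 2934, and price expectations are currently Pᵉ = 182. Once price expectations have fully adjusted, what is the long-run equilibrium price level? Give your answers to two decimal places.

Short run: with Pᵉ = 182, SRAS is Y = 2206 + 4P. Setting AD = SRAS gives 2797 = 12P, so P = 233.08 and Y = 5003 − 8P = 3138.33.
Output 3138.33 is above potential 2934, so over time expected prices rise and SRAS shifts left until Y returns to 2934.
Long run: Y = 2934 on the AD curve gives 2934 = 5003 − 8P, so P = 258.63.

Long-run P = 258.63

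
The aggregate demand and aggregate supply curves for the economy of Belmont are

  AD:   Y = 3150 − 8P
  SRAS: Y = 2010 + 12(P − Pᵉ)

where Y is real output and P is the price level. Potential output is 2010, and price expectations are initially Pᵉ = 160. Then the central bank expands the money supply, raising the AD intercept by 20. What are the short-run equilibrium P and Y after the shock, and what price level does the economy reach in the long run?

Short run: P = 154, Y = 1938. Long run: P = 145.

AD shifts right: new AD is Y = 3170 − 8P. With Pᵉ = 160, SRAS is Y = 90 + 12P.
Short run: 3170 − 8P = 90 + 12P gives 3080 = 20P, so P = 154 and Y = 3170 − 8·154 = 1938.
Y = 1938 is below potential 2010; expectations adjust and SRAS shifts right until Y = 2010.
Long run: on the new AD curve, 2010 = 3170 − 8P gives P = 145.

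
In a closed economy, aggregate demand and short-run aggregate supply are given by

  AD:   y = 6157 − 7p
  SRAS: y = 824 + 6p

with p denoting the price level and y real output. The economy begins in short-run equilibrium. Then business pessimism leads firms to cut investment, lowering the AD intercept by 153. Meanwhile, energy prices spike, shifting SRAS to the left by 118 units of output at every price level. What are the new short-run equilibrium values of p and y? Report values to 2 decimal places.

After both shocks: AD is y = 6004 − 7p and SRAS is y = 706 + 6p.
Setting them equal: 5298 = 13p, so p = 407.54.
Substituting into AD, y = 3151.23.

p = 407.54, y = 3151.23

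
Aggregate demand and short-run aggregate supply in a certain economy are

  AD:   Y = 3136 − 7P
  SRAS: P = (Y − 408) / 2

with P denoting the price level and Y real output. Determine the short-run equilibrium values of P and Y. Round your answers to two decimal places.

P = 303.11, Y = 1014.22

Rearrange SRAS to Y = 408 + 2P.
Set AD = SRAS: 3136 − 7P = 408 + 2P, so 2728 = 9P and P = 303.11.
Substituting into AD, Y = 3136 − 7P = 1014.22.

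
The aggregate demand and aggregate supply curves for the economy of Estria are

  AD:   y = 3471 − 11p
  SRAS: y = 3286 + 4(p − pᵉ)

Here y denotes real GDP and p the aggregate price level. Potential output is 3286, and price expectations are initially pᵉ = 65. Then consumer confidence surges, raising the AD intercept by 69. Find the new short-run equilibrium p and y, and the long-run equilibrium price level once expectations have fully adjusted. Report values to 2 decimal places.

Short run: p = 34.27, y = 3163.07. Long run: p = 23.09.

AD shifts right: new AD is y = 3540 − 11p. With pᵉ = 65, SRAS is y = 3026 + 4p.
Short run: 3540 − 11p = 3026 + 4p gives 514 = 15p, so p = 34.27 and y = 3540 − 11p = 3163.07.
y = 3163.07 is below potential 3286; expectations adjust and SRAS shifts right until y = 3286.
Long run: on the new AD curve, 3286 = 3540 − 11p gives p = 23.09.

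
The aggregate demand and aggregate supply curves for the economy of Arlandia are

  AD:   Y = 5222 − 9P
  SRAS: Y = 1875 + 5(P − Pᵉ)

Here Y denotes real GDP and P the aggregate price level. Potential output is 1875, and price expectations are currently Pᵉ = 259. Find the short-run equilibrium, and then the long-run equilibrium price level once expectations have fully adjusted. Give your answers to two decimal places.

Short run: with Pᵉ = 259, SRAS is Y = 580 + 5P. Setting AD = SRAS gives 4642 = 14P, so P = 331.57 and Y = 5222 − 9P = 2237.86.
Output 2237.86 is above potential 1875, so over time expected prices rise and SRAS shifts left until Y returns to 1875.
Long run: Y = 1875 on the AD curve gives 1875 = 5222 − 9P, so P = 371.89.

Short run: P = 331.57, Y = 2237.86. Long run: P = 371.89.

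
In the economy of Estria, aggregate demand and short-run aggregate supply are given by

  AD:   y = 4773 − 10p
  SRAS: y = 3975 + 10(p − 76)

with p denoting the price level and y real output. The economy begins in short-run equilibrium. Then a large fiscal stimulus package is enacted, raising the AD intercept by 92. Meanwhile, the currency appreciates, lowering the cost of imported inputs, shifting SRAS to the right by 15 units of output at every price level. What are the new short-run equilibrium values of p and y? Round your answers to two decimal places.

After both shocks: AD is y = 4865 − 10p and SRAS is y = 3230 + 10p.
Setting them equal: 1635 = 20p, so p = 81.75.
Substituting into AD, y = 4047.50.

p = 81.75, y = 4047.50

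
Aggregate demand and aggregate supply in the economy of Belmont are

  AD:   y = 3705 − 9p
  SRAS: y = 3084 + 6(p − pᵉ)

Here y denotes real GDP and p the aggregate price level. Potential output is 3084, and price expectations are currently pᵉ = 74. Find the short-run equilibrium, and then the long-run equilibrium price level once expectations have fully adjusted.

Short run: p = 71, y = 3066. Long run: p = 69.

Short run: with pᵉ = 74, SRAS is y = 2640 + 6p. Setting AD = SRAS gives 1065 = 15p, so p = 71 and y = 3705 − 9·71 = 3066.
Output 3066 is below potential 3084, so over time expected prices fall and SRAS shifts right until y returns to 3084.
Long run: y = 3084 on the AD curve gives 3084 = 3705 − 9p, so p = 69.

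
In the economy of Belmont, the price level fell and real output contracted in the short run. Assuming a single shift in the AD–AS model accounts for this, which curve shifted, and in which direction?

AD shifted left

P fell and Y fell. An AD shift moves P and Y in the same direction; an SRAS shift moves them in opposite directions.
Here P and Y moved in the same direction, so the AD curve shifted.
Since Y fell, AD shifted left.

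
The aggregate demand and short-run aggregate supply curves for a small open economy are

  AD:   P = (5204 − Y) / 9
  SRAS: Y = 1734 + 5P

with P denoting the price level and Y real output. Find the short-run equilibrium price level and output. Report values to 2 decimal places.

Rearrange AD to Y = 5204 − 9P.
Set AD = SRAS: 5204 − 9P = 1734 + 5P, so 3470 = 14P and P = 247.86.
Substituting into AD, Y = 5204 − 9P = 2973.29.

P = 247.86, Y = 2973.29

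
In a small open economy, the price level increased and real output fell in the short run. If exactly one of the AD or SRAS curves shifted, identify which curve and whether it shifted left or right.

SRAS shifted left

P rose and Y fell. An AD shift moves P and Y in the same direction; an SRAS shift moves them in opposite directions.
Here P and Y moved in opposite directions, so the SRAS curve shifted.
Since Y fell, SRAS shifted left.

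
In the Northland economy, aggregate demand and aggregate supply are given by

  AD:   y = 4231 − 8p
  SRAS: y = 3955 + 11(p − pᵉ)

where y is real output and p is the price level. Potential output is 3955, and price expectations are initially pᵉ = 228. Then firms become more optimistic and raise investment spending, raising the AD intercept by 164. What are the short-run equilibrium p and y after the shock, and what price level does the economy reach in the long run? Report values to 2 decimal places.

AD shifts right: new AD is y = 4395 − 8p. With pᵉ = 228, SRAS is y = 1447 + 11p.
Short run: 4395 − 8p = 1447 + 11p gives 2948 = 19p, so p = 155.16 and y = 4395 − 8p = 3153.74.
y = 3153.74 is below potential 3955; expectations adjust and SRAS shifts right until y = 3955.
Long run: on the new AD curve, 3955 = 4395 − 8p gives p = 55.00.

Short run: p = 155.16, y = 3153.74. Long run: p = 55.00.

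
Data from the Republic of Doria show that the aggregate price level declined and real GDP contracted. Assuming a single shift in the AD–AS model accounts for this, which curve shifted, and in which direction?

AD shifted left

P fell and Y fell. An AD shift moves P and Y in the same direction; an SRAS shift moves them in opposite directions.
Here P and Y moved in the same direction, so the AD curve shifted.
Since Y fell, AD shifted left.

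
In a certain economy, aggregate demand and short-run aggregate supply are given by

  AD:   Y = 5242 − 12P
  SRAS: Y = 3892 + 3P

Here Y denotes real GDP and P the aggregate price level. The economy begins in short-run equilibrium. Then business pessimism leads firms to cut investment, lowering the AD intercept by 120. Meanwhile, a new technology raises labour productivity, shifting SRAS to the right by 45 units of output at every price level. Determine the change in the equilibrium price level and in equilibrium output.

ΔP = -11, ΔY = +12

After both shocks: AD is Y = 5122 − 12P and SRAS is Y = 3937 + 3P.
Setting them equal: 1185 = 15P, so P = 79.
Y = 5122 − 12·79 = 4174.
Initially P = 90, Y = 4162, so ΔP = -11 and ΔY = +12.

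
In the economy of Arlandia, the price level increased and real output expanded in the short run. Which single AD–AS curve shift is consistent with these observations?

P rose and Y rose. An AD shift moves P and Y in the same direction; an SRAS shift moves them in opposite directions.
Here P and Y moved in the same direction, so the AD curve shifted.
Since Y rose, AD shifted right.

AD shifted right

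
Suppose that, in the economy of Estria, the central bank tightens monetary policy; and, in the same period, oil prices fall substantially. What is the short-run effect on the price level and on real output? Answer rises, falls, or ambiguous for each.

The first event is a negative demand shock: AD shifts left, which by itself pushes P down and Y down.
The second is a favourable supply shock: SRAS shifts right, which by itself pushes P down and Y up.
Both shocks push P down, so P falls. The two shocks push Y in opposite directions, so the effect on Y is ambiguous.

Price level: falls; output: ambiguous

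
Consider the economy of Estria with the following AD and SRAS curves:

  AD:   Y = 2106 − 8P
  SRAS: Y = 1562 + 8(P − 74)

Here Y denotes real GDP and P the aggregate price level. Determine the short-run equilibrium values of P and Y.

P = 71, Y = 1538

Write SRAS as Y = 1562 + 8P − 592 = 970 + 8P.
Set AD = SRAS: 2106 − 8P = 970 + 8P, so 1136 = 16P and P = 71.
Then Y = 2106 − 8·71 = 1538.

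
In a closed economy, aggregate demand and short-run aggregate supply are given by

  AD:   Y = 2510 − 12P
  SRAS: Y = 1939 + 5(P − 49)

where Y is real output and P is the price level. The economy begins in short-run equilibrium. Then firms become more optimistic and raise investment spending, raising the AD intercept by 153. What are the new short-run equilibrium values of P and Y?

P = 57, Y = 1979

This is a positive demand shock: AD shifts right.
New AD: Y = 2663 − 12P.
SRAS can be written Y = 1694 + 5P.
Set AD = SRAS: 2663 − 12P = 1694 + 5P, so 969 = 17P and P = 57.
Y = 2663 − 12·57 = 1979.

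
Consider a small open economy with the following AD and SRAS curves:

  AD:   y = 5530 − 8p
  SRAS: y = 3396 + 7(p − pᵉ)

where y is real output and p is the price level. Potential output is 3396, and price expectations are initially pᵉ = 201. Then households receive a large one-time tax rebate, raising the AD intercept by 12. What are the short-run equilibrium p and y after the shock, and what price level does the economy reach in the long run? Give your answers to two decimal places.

AD shifts right: new AD is y = 5542 − 8p. With pᵉ = 201, SRAS is y = 1989 + 7p.
Short run: 5542 − 8p = 1989 + 7p gives 3553 = 15p, so p = 236.87 and y = 5542 − 8p = 3647.07.
y = 3647.07 is above potential 3396; expectations adjust and SRAS shifts left until y = 3396.
Long run: on the new AD curve, 3396 = 5542 − 8p gives p = 268.25.

Short run: p = 236.87, y = 3647.07. Long run: p = 268.25.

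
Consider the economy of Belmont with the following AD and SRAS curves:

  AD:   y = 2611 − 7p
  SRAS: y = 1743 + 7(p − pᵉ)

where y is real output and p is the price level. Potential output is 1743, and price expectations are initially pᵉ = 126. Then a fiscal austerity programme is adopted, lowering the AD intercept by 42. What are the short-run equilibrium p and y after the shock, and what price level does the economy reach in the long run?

Short run: p = 122, y = 1715. Long run: p = 118.

AD shifts left: new AD is y = 2569 − 7p. With pᵉ = 126, SRAS is y = 861 + 7p.
Short run: 2569 − 7p = 861 + 7p gives 1708 = 14p, so p = 122 and y = 2569 − 7·122 = 1715.
y = 1715 is below potential 1743; expectations adjust and SRAS shifts right until y = 1743.
Long run: on the new AD curve, 1743 = 2569 − 7p gives p = 118.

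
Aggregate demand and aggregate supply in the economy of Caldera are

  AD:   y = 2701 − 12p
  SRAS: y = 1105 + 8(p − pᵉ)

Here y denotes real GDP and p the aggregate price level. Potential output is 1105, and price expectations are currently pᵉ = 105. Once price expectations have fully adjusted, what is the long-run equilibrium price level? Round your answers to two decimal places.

Short run: with pᵉ = 105, SRAS is y = 265 + 8p. Setting AD = SRAS gives 2436 = 20p, so p = 121.80 and y = 2701 − 12p = 1239.40.
Output 1239.40 is above potential 1105, so over time expected prices rise and SRAS shifts left until y returns to 1105.
Long run: y = 1105 on the AD curve gives 1105 = 2701 − 12p, so p = 133.00.

Long-run p = 133.00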